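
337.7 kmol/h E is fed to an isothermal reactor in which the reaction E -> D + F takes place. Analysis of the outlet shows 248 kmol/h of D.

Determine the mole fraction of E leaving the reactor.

0.153

For D: n = n₀ + 1ξ → 248 = 0 + 1ξ, giving ξ = 248 kmol/h.
Outlet amounts (n = n₀ + ν ξ):
  E: 337.7 − 1(248) = 89.7
  D: 0 + 1(248) = 248
  F: 0 + 1(248) = 248
Total out = 585.7 kmol/h; y_E = 89.7 / 585.7 = 0.1532.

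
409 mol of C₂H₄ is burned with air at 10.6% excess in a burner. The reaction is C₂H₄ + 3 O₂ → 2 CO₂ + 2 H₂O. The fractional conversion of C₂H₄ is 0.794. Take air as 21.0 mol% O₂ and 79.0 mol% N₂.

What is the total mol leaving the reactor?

6870 mol

Stoichiometric O₂ = 3 × 409 = 1227 mol; O₂ fed = 1227 × 1.106 = 1357 mol.
N₂ fed = 1357 × 79/21 = 5105 mol.
Fuel reacted = 0.794 × 409 → ξ = 324.7 mol.
Outlet (n = n₀ + ν ξ):
  C₂H₄: 409 − 1(324.7) = 84.25
  O₂: 1357 − 3(324.7) = 382.8
  N₂: 5105 (inert)
  CO₂: 0 + 2(324.7) = 649.5
  H₂O: 0 + 2(324.7) = 649.5
Total out = 84.25 + 382.8 + 5105 + 649.5 + 649.5 = 6871 mol.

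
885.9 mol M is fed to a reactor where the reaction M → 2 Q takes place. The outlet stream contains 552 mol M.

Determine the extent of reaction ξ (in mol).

For M: n = n₀ − 1ξ → 552 = 885.9 − 1ξ, giving ξ = 333.9 mol.
Outlet amounts (n = n₀ + ν ξ):
  M: 885.9 − 1(333.9) = 552
  Q: 0 + 2(333.9) = 667.8

ξ = 334 mol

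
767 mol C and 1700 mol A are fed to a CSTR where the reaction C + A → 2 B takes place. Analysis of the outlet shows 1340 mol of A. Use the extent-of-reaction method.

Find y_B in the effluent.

For A: n = n₀ − 1ξ → 1340 = 1700 − 1ξ, giving ξ = 360 mol.
Outlet amounts (n = n₀ + ν ξ):
  C: 767 − 1(360) = 407
  A: 1700 − 1(360) = 1340
  B: 0 + 2(360) = 720
Total out = 2467 mol; y_B = 720 / 2467 = 0.2919.

0.292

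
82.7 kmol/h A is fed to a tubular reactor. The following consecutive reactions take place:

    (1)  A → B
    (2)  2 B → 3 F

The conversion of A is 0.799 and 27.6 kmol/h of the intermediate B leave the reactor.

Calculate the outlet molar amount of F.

57.7 kmol/h

Conversion of A: A consumed = 1ξ₁ = 0.799 × 82.7 → ξ₁ = 66.08 kmol/h.
B balance: n_B = 0 + 1ξ₁ − 2ξ₂ = 27.6 → ξ₂ = (1·66.08 − 27.6)/2 = 19.24 kmol/h.
Outlet amounts (n = n₀ + Σ ν·ξ):
  A: 82.7 − 1(66.08) = 16.62
  B: 0 + 1(66.08) − 2(19.24) = 27.6
  F: 0 + 3(19.24) = 57.72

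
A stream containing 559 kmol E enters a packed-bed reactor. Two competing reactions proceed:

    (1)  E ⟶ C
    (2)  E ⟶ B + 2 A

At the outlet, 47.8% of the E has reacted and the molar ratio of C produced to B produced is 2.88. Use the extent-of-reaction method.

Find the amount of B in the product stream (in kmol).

Conversion of E: E consumed = 0.478 × 559 = 267.2 kmol = 1ξ₁ + 1ξ₂.
Selectivity: 1ξ₁ / (1ξ₂) = 2.88 → ξ₁ = 2.88 ξ₂.
Substitute: (1·2.88 + 1) ξ₂ = 267.2 → ξ₂ = 68.87 kmol, ξ₁ = 198.3 kmol.
Outlet amounts (n = n₀ + Σ ν·ξ):
  E: 559 − 1(198.3) − 1(68.87) = 291.8
  C: 0 + 1(198.3) = 198.3
  B: 0 + 1(68.87) = 68.87
  A: 0 + 2(68.87) = 137.7

68.9 kmol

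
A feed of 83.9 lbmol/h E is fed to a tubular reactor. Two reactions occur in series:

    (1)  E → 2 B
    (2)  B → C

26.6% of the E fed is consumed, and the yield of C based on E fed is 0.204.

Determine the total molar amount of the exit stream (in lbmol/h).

106 lbmol/h

Conversion of E: E consumed = 1ξ₁ = 0.266 × 83.9 → ξ₁ = 22.32 lbmol/h.
Yield of C: 1ξ₂ / 83.9 = 0.204 → ξ₂ = 17.12 lbmol/h.
Outlet amounts (n = n₀ + Σ ν·ξ):
  E: 83.9 − 1(22.32) = 61.58
  B: 0 + 2(22.32) − 1(17.12) = 27.52
  C: 0 + 1(17.12) = 17.12
Total out = 61.58 + 27.52 + 17.12 = 106.2 lbmol/h.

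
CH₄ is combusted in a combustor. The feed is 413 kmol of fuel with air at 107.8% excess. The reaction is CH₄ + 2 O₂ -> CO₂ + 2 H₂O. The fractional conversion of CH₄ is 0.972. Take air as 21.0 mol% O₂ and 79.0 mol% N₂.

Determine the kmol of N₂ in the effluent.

Stoichiometric O₂ = 2 × 413 = 826 kmol; O₂ fed = 826 × 2.078 = 1716 kmol.
N₂ fed = 1716 × 79/21 = 6457 kmol.
Fuel reacted = 0.972 × 413 → ξ = 401.4 kmol.
Outlet (n = n₀ + ν ξ):
  CH₄: 413 − 1(401.4) = 11.56
  O₂: 1716 − 2(401.4) = 913.6
  N₂: 6457 (inert)
  CO₂: 0 + 1(401.4) = 401.4
  H₂O: 0 + 2(401.4) = 802.9

6460 kmol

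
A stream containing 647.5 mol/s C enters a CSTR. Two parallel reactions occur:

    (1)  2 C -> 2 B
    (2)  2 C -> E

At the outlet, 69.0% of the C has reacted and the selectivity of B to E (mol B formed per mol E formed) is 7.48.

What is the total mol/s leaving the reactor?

Conversion of C: C consumed = 0.69 × 647.5 = 446.8 mol/s = 2ξ₁ + 2ξ₂.
Selectivity: 2ξ₁ / (1ξ₂) = 7.48 → ξ₁ = 3.74 ξ₂.
Substitute: (2·3.74 + 2) ξ₂ = 446.8 → ξ₂ = 47.13 mol/s, ξ₁ = 176.3 mol/s.
Outlet amounts (n = n₀ + Σ ν·ξ):
  C: 647.5 − 2(176.3) − 2(47.13) = 200.7
  B: 0 + 2(176.3) = 352.5
  E: 0 + 1(47.13) = 47.13
Total out = 200.7 + 352.5 + 47.13 = 600.4 mol/s.

600 mol/s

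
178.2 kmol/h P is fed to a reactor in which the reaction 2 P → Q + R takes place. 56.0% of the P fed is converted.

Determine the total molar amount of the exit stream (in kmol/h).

178 kmol/h

P reacted = 0.56 × 178.2 = 99.79 kmol/h; ν_P = −2, so ξ = 99.79/2 = 49.9 kmol/h.
Outlet amounts (n = n₀ + ν ξ):
  P: 178.2 − 2(49.9) = 78.41
  Q: 0 + 1(49.9) = 49.9
  R: 0 + 1(49.9) = 49.9
Total out = 78.41 + 49.9 + 49.9 = 178.2 kmol/h.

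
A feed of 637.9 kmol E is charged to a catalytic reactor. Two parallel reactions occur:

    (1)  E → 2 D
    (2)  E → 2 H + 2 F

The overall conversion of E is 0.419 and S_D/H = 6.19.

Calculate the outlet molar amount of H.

74.3 kmol

Conversion of E: E consumed = 0.419 × 637.9 = 267.3 kmol = 1ξ₁ + 1ξ₂.
Selectivity: 2ξ₁ / (2ξ₂) = 6.19 → ξ₁ = 6.19 ξ₂.
Substitute: (1·6.19 + 1) ξ₂ = 267.3 → ξ₂ = 37.17 kmol, ξ₁ = 230.1 kmol.
Outlet amounts (n = n₀ + Σ ν·ξ):
  E: 637.9 − 1(230.1) − 1(37.17) = 370.6
  D: 0 + 2(230.1) = 460.2
  H: 0 + 2(37.17) = 74.35
  F: 0 + 2(37.17) = 74.35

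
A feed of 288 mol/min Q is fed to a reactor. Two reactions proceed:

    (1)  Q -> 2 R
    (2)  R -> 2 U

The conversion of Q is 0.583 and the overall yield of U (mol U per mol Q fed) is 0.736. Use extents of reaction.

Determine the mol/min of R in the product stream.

Conversion of Q: Q consumed = 1ξ₁ = 0.583 × 288 → ξ₁ = 167.9 mol/min.
Yield of U: 2ξ₂ / 288 = 0.736 → ξ₂ = 106 mol/min.
Outlet amounts (n = n₀ + Σ ν·ξ):
  Q: 288 − 1(167.9) = 120.1
  R: 0 + 2(167.9) − 1(106) = 229.8
  U: 0 + 2(106) = 212

230 mol/min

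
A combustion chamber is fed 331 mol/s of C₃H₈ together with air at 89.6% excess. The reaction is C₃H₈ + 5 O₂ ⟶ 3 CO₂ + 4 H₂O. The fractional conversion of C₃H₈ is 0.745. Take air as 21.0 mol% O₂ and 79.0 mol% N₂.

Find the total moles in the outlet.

Stoichiometric O₂ = 5 × 331 = 1655 mol/s; O₂ fed = 1655 × 1.896 = 3138 mol/s.
N₂ fed = 3138 × 79/21 = 11800 mol/s.
Fuel reacted = 0.745 × 331 → ξ = 246.6 mol/s.
Outlet (n = n₀ + ν ξ):
  C₃H₈: 331 − 1(246.6) = 84.41
  O₂: 3138 − 5(246.6) = 1905
  N₂: 11800 (inert)
  CO₂: 0 + 3(246.6) = 739.8
  H₂O: 0 + 4(246.6) = 986.4
Total out = 84.41 + 1905 + 11800 + 739.8 + 986.4 = 15520 mol/s.

15500 mol/s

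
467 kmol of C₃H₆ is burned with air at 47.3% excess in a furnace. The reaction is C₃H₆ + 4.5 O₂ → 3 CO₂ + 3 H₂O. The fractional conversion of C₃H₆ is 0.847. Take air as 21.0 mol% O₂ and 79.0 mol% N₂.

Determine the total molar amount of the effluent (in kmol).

Stoichiometric O₂ = 4.5 × 467 = 2102 kmol; O₂ fed = 2102 × 1.473 = 3096 kmol.
N₂ fed = 3096 × 79/21 = 11650 kmol.
Fuel reacted = 0.847 × 467 → ξ = 395.5 kmol.
Outlet (n = n₀ + ν ξ):
  C₃H₆: 467 − 1(395.5) = 71.45
  O₂: 3096 − 4.5(395.5) = 1316
  N₂: 11650 (inert)
  CO₂: 0 + 3(395.5) = 1187
  H₂O: 0 + 3(395.5) = 1187
Total out = 71.45 + 1316 + 11650 + 1187 + 1187 = 15410 kmol.

15400 kmol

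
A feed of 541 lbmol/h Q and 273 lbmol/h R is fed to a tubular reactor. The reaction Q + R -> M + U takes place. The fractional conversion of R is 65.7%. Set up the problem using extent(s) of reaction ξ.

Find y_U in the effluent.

R reacted = 0.657 × 273 = 179.4 lbmol/h; ν_R = −1, so ξ = 179.4/1 = 179.4 lbmol/h.
Outlet amounts (n = n₀ + ν ξ):
  Q: 541 − 1(179.4) = 361.6
  R: 273 − 1(179.4) = 93.64
  M: 0 + 1(179.4) = 179.4
  U: 0 + 1(179.4) = 179.4
Total out = 814 lbmol/h; y_U = 179.4 / 814 = 0.2203.

0.22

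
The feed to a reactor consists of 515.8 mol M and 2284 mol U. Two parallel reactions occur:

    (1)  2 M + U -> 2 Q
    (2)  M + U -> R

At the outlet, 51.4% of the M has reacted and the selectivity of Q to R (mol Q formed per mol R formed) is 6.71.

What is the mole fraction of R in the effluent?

Conversion of M: M consumed = 0.514 × 515.8 = 265.1 mol = 2ξ₁ + 1ξ₂.
Selectivity: 2ξ₁ / (1ξ₂) = 6.71 → ξ₁ = 3.355 ξ₂.
Substitute: (2·3.355 + 1) ξ₂ = 265.1 → ξ₂ = 34.39 mol, ξ₁ = 115.4 mol.
Outlet amounts (n = n₀ + Σ ν·ξ):
  M: 515.8 − 2(115.4) − 1(34.39) = 250.7
  U: 2284 − 1(115.4) − 1(34.39) = 2134
  Q: 0 + 2(115.4) = 230.7
  R: 0 + 1(34.39) = 34.39
Total out = 2650 mol; y_R = 34.39 / 2650 = 0.01298.

0.013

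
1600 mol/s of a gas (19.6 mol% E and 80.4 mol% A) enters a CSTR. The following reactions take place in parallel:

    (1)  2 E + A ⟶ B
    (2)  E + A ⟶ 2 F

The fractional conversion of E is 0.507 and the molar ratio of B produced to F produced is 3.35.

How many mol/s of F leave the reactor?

22.1 mol/s

Conversion of E: E consumed = 0.507 × 313.6 = 159 mol/s = 2ξ₁ + 1ξ₂.
Selectivity: 1ξ₁ / (2ξ₂) = 3.35 → ξ₁ = 6.7 ξ₂.
Substitute: (2·6.7 + 1) ξ₂ = 159 → ξ₂ = 11.04 mol/s, ξ₁ = 73.98 mol/s.
Outlet amounts (n = n₀ + Σ ν·ξ):
  E: 313.6 − 2(73.98) − 1(11.04) = 154.6
  A: 1286 − 1(73.98) − 1(11.04) = 1201
  B: 0 + 1(73.98) = 73.98
  F: 0 + 2(11.04) = 22.08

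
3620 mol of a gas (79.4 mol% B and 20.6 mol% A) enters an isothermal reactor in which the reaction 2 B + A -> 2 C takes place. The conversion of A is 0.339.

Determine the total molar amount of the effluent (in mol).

3370 mol

A reacted = 0.339 × 745.7 = 252.8 mol; ν_A = −1, so ξ = 252.8/1 = 252.8 mol.
Outlet amounts (n = n₀ + ν ξ):
  B: 2874 − 2(252.8) = 2369
  A: 745.7 − 1(252.8) = 492.9
  C: 0 + 2(252.8) = 505.6
Total out = 2369 + 492.9 + 505.6 = 3367 mol.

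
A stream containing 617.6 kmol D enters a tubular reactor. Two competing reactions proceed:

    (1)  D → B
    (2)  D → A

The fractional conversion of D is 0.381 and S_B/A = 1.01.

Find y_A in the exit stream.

0.19

Conversion of D: D consumed = 0.381 × 617.6 = 235.3 kmol = 1ξ₁ + 1ξ₂.
Selectivity: 1ξ₁ / (1ξ₂) = 1.01 → ξ₁ = 1.01 ξ₂.
Substitute: (1·1.01 + 1) ξ₂ = 235.3 → ξ₂ = 117.1 kmol, ξ₁ = 118.2 kmol.
Outlet amounts (n = n₀ + Σ ν·ξ):
  D: 617.6 − 1(118.2) − 1(117.1) = 382.3
  B: 0 + 1(118.2) = 118.2
  A: 0 + 1(117.1) = 117.1
Total out = 617.6 kmol; y_A = 117.1 / 617.6 = 0.1896.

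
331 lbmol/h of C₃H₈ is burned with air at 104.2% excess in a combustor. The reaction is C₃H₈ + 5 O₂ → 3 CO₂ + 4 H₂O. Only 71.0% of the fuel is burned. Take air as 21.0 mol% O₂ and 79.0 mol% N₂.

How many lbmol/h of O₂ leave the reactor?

2200 lbmol/h

Stoichiometric O₂ = 5 × 331 = 1655 lbmol/h; O₂ fed = 1655 × 2.042 = 3380 lbmol/h.
N₂ fed = 3380 × 79/21 = 12710 lbmol/h.
Fuel reacted = 0.71 × 331 → ξ = 235 lbmol/h.
Outlet (n = n₀ + ν ξ):
  C₃H₈: 331 − 1(235) = 95.99
  O₂: 3380 − 5(235) = 2204
  N₂: 12710 (inert)
  CO₂: 0 + 3(235) = 705
  H₂O: 0 + 4(235) = 940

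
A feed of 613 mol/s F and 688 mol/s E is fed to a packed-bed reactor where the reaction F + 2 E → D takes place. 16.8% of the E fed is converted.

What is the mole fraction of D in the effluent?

E reacted = 0.168 × 688 = 115.6 mol/s; ν_E = −2, so ξ = 115.6/2 = 57.79 mol/s.
Outlet amounts (n = n₀ + ν ξ):
  F: 613 − 1(57.79) = 555.2
  E: 688 − 2(57.79) = 572.4
  D: 0 + 1(57.79) = 57.79
Total out = 1185 mol/s; y_D = 57.79 / 1185 = 0.04875.

0.0488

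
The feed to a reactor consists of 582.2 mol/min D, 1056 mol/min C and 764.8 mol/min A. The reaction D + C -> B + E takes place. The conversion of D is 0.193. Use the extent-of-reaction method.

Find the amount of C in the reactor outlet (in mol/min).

944 mol/min

D reacted = 0.193 × 582.2 = 112.4 mol/min; ν_D = −1, so ξ = 112.4/1 = 112.4 mol/min.
Outlet amounts (n = n₀ + ν ξ):
  D: 582.2 − 1(112.4) = 469.8
  C: 1056 − 1(112.4) = 943.6
  B: 0 + 1(112.4) = 112.4
  E: 0 + 1(112.4) = 112.4
  A: 764.8 (inert)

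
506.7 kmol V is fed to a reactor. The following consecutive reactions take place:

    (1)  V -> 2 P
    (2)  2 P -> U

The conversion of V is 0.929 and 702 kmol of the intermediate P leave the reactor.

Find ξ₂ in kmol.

ξ₂ = 120 kmol

Conversion of V: V consumed = 1ξ₁ = 0.929 × 506.7 → ξ₁ = 470.7 kmol.
P balance: n_P = 0 + 2ξ₁ − 2ξ₂ = 702 → ξ₂ = (2·470.7 − 702)/2 = 119.7 kmol.
Outlet amounts (n = n₀ + Σ ν·ξ):
  V: 506.7 − 1(470.7) = 35.98
  P: 0 + 2(470.7) − 2(119.7) = 702
  U: 0 + 1(119.7) = 119.7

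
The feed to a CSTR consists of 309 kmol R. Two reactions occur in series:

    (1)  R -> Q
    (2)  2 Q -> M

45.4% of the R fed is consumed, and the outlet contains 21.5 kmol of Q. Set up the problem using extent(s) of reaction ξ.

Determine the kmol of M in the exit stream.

Conversion of R: R consumed = 1ξ₁ = 0.454 × 309 → ξ₁ = 140.3 kmol.
Q balance: n_Q = 0 + 1ξ₁ − 2ξ₂ = 21.5 → ξ₂ = (1·140.3 − 21.5)/2 = 59.39 kmol.
Outlet amounts (n = n₀ + Σ ν·ξ):
  R: 309 − 1(140.3) = 168.7
  Q: 0 + 1(140.3) − 2(59.39) = 21.5
  M: 0 + 1(59.39) = 59.39

59.4 kmol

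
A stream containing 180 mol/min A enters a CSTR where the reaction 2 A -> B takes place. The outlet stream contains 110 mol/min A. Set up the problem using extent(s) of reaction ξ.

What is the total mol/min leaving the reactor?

145 mol/min

For A: n = n₀ − 2ξ → 110 = 180 − 2ξ, giving ξ = 35 mol/min.
Outlet amounts (n = n₀ + ν ξ):
  A: 180 − 2(35) = 110
  B: 0 + 1(35) = 35
Total out = 110 + 35 = 145 mol/min.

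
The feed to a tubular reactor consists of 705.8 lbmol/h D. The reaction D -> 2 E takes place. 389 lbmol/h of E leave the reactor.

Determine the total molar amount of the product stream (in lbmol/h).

900 lbmol/h

For E: n = n₀ + 2ξ → 389 = 0 + 2ξ, giving ξ = 194.5 lbmol/h.
Outlet amounts (n = n₀ + ν ξ):
  D: 705.8 − 1(194.5) = 511.3
  E: 0 + 2(194.5) = 389
Total out = 511.3 + 389 = 900.3 lbmol/h.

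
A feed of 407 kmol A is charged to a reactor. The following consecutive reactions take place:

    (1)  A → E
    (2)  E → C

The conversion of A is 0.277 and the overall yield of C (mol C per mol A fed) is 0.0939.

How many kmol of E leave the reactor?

Conversion of A: A consumed = 1ξ₁ = 0.277 × 407 → ξ₁ = 112.7 kmol.
Yield of C: 1ξ₂ / 407 = 0.0939 → ξ₂ = 38.22 kmol.
Outlet amounts (n = n₀ + Σ ν·ξ):
  A: 407 − 1(112.7) = 294.3
  E: 0 + 1(112.7) − 1(38.22) = 74.52
  C: 0 + 1(38.22) = 38.22

74.5 kmol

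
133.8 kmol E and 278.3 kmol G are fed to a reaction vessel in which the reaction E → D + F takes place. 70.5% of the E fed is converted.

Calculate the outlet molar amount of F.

E reacted = 0.705 × 133.8 = 94.33 kmol; ν_E = −1, so ξ = 94.33/1 = 94.33 kmol.
Outlet amounts (n = n₀ + ν ξ):
  E: 133.8 − 1(94.33) = 39.47
  D: 0 + 1(94.33) = 94.33
  F: 0 + 1(94.33) = 94.33
  G: 278.3 (inert)

94.3 kmol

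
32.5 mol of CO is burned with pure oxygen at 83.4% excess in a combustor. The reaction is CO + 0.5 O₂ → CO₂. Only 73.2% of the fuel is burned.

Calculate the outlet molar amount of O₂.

Stoichiometric O₂ = 0.5 × 32.5 = 16.25 mol; O₂ fed = 16.25 × 1.834 = 29.8 mol.
Fuel reacted = 0.732 × 32.5 → ξ = 23.79 mol.
Outlet (n = n₀ + ν ξ):
  CO: 32.5 − 1(23.79) = 8.71
  O₂: 29.8 − 0.5(23.79) = 17.91
  CO₂: 0 + 1(23.79) = 23.79

17.9 mol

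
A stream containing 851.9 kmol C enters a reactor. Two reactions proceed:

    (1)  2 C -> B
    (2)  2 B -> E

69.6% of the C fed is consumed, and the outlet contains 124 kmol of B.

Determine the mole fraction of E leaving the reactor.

0.184

Conversion of C: C consumed = 2ξ₁ = 0.696 × 851.9 → ξ₁ = 296.5 kmol.
B balance: n_B = 0 + 1ξ₁ − 2ξ₂ = 124 → ξ₂ = (1·296.5 − 124)/2 = 86.23 kmol.
Outlet amounts (n = n₀ + Σ ν·ξ):
  C: 851.9 − 2(296.5) = 259
  B: 0 + 1(296.5) − 2(86.23) = 124
  E: 0 + 1(86.23) = 86.23
Total out = 469.2 kmol; y_E = 86.23 / 469.2 = 0.1838.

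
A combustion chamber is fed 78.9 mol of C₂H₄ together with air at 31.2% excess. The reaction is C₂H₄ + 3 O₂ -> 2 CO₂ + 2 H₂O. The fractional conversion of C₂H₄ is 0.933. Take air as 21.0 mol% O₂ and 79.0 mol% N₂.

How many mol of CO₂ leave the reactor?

Stoichiometric O₂ = 3 × 78.9 = 236.7 mol; O₂ fed = 236.7 × 1.312 = 310.6 mol.
N₂ fed = 310.6 × 79/21 = 1168 mol.
Fuel reacted = 0.933 × 78.9 → ξ = 73.61 mol.
Outlet (n = n₀ + ν ξ):
  C₂H₄: 78.9 − 1(73.61) = 5.286
  O₂: 310.6 − 3(73.61) = 89.71
  N₂: 1168 (inert)
  CO₂: 0 + 2(73.61) = 147.2
  H₂O: 0 + 2(73.61) = 147.2

147 mol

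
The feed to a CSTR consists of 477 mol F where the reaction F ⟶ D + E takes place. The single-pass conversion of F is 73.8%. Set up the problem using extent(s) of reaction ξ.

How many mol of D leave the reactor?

352 mol

F reacted = 0.738 × 477 = 352 mol; ν_F = −1, so ξ = 352/1 = 352 mol.
Outlet amounts (n = n₀ + ν ξ):
  F: 477 − 1(352) = 125
  D: 0 + 1(352) = 352
  E: 0 + 1(352) = 352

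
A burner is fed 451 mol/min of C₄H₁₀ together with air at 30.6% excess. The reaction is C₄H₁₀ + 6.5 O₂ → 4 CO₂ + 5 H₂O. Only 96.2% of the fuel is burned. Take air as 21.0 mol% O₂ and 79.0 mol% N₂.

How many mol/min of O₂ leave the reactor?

1010 mol/min

Stoichiometric O₂ = 6.5 × 451 = 2932 mol/min; O₂ fed = 2932 × 1.306 = 3829 mol/min.
N₂ fed = 3829 × 79/21 = 14400 mol/min.
Fuel reacted = 0.962 × 451 → ξ = 433.9 mol/min.
Outlet (n = n₀ + ν ξ):
  C₄H₁₀: 451 − 1(433.9) = 17.14
  O₂: 3829 − 6.5(433.9) = 1008
  N₂: 14400 (inert)
  CO₂: 0 + 4(433.9) = 1735
  H₂O: 0 + 5(433.9) = 2169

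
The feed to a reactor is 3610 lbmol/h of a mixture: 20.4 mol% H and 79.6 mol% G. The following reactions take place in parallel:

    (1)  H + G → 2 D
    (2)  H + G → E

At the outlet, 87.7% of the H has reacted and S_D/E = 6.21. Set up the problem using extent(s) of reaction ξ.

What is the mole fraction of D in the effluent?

0.283

Conversion of H: H consumed = 0.877 × 736.4 = 645.9 lbmol/h = 1ξ₁ + 1ξ₂.
Selectivity: 2ξ₁ / (1ξ₂) = 6.21 → ξ₁ = 3.105 ξ₂.
Substitute: (1·3.105 + 1) ξ₂ = 645.9 → ξ₂ = 157.3 lbmol/h, ξ₁ = 488.5 lbmol/h.
Outlet amounts (n = n₀ + Σ ν·ξ):
  H: 736.4 − 1(488.5) − 1(157.3) = 90.58
  G: 2874 − 1(488.5) − 1(157.3) = 2228
  D: 0 + 2(488.5) = 977
  E: 0 + 1(157.3) = 157.3
Total out = 3453 lbmol/h; y_D = 977 / 3453 = 0.283.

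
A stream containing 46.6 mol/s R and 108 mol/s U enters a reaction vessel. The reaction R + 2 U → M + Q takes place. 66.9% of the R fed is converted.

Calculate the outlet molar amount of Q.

R reacted = 0.669 × 46.6 = 31.18 mol/s; ν_R = −1, so ξ = 31.18/1 = 31.18 mol/s.
Outlet amounts (n = n₀ + ν ξ):
  R: 46.6 − 1(31.18) = 15.42
  U: 108 − 2(31.18) = 45.65
  M: 0 + 1(31.18) = 31.18
  Q: 0 + 1(31.18) = 31.18

31.2 mol/s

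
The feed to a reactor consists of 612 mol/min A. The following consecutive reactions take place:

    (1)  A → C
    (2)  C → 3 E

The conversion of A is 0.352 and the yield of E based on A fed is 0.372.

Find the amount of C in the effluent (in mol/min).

140 mol/min

Conversion of A: A consumed = 1ξ₁ = 0.352 × 612 → ξ₁ = 215.4 mol/min.
Yield of E: 3ξ₂ / 612 = 0.372 → ξ₂ = 75.89 mol/min.
Outlet amounts (n = n₀ + Σ ν·ξ):
  A: 612 − 1(215.4) = 396.6
  C: 0 + 1(215.4) − 1(75.89) = 139.5
  E: 0 + 3(75.89) = 227.7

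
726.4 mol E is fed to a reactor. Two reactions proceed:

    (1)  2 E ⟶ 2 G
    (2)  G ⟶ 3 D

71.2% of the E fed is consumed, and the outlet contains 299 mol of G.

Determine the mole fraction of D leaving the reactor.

Conversion of E: E consumed = 2ξ₁ = 0.712 × 726.4 → ξ₁ = 258.6 mol.
G balance: n_G = 0 + 2ξ₁ − 1ξ₂ = 299 → ξ₂ = (2·258.6 − 299)/1 = 218.2 mol.
Outlet amounts (n = n₀ + Σ ν·ξ):
  E: 726.4 − 2(258.6) = 209.2
  G: 0 + 2(258.6) − 1(218.2) = 299
  D: 0 + 3(218.2) = 654.6
Total out = 1163 mol; y_D = 654.6 / 1163 = 0.5629.

0.563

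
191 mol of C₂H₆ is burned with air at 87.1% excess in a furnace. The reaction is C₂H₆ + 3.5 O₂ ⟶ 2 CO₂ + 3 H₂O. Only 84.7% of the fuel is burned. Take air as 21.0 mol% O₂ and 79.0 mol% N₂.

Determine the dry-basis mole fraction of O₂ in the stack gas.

Stoichiometric O₂ = 3.5 × 191 = 668.5 mol; O₂ fed = 668.5 × 1.871 = 1251 mol.
N₂ fed = 1251 × 79/21 = 4705 mol.
Fuel reacted = 0.847 × 191 → ξ = 161.8 mol.
Outlet (n = n₀ + ν ξ):
  C₂H₆: 191 − 1(161.8) = 29.22
  O₂: 1251 − 3.5(161.8) = 684.5
  N₂: 4705 (inert)
  CO₂: 0 + 2(161.8) = 323.6
  H₂O: 0 + 3(161.8) = 485.3
Dry total = 5743 mol; y_O₂ (dry) = 684.5 / 5743 = 0.1192.

0.119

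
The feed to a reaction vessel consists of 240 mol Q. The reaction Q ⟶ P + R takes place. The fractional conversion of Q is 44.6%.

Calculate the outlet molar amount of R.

Q reacted = 0.446 × 240 = 107 mol; ν_Q = −1, so ξ = 107/1 = 107 mol.
Outlet amounts (n = n₀ + ν ξ):
  Q: 240 − 1(107) = 133
  P: 0 + 1(107) = 107
  R: 0 + 1(107) = 107

107 mol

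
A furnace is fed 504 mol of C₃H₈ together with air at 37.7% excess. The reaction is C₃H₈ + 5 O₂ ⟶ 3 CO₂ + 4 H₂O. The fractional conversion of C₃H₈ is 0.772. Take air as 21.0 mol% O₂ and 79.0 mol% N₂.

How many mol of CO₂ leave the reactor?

Stoichiometric O₂ = 5 × 504 = 2520 mol; O₂ fed = 2520 × 1.377 = 3470 mol.
N₂ fed = 3470 × 79/21 = 13050 mol.
Fuel reacted = 0.772 × 504 → ξ = 389.1 mol.
Outlet (n = n₀ + ν ξ):
  C₃H₈: 504 − 1(389.1) = 114.9
  O₂: 3470 − 5(389.1) = 1525
  N₂: 13050 (inert)
  CO₂: 0 + 3(389.1) = 1167
  H₂O: 0 + 4(389.1) = 1556

1170 mol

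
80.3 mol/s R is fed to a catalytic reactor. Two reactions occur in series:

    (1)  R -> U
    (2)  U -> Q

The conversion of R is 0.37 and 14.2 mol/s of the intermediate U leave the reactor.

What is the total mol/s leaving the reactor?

Conversion of R: R consumed = 1ξ₁ = 0.37 × 80.3 → ξ₁ = 29.71 mol/s.
U balance: n_U = 0 + 1ξ₁ − 1ξ₂ = 14.2 → ξ₂ = (1·29.71 − 14.2)/1 = 15.51 mol/s.
Outlet amounts (n = n₀ + Σ ν·ξ):
  R: 80.3 − 1(29.71) = 50.59
  U: 0 + 1(29.71) − 1(15.51) = 14.2
  Q: 0 + 1(15.51) = 15.51
Total out = 50.59 + 14.2 + 15.51 = 80.3 mol/s.

80.3 mol/s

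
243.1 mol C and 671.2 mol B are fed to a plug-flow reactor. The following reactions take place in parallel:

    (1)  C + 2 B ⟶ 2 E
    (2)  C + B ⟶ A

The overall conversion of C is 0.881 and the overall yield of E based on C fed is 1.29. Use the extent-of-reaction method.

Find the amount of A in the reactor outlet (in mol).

57.4 mol

Yield of E: 2ξ₁ / 243.1 = 1.29 → ξ₁ = 156.8 mol.
Conversion of C: 1ξ₁ + 1ξ₂ = 0.881 × 243.1 = 214.2 → ξ₂ = 57.37 mol.
Outlet amounts (n = n₀ + Σ ν·ξ):
  C: 243.1 − 1(156.8) − 1(57.37) = 28.93
  B: 671.2 − 2(156.8) − 1(57.37) = 300.2
  E: 0 + 2(156.8) = 313.6
  A: 0 + 1(57.37) = 57.37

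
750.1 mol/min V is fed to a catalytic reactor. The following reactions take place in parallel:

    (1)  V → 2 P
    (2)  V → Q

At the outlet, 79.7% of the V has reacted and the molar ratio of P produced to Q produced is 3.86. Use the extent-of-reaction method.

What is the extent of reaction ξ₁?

ξ₁ = 394 mol/min

Conversion of V: V consumed = 0.797 × 750.1 = 597.8 mol/min = 1ξ₁ + 1ξ₂.
Selectivity: 2ξ₁ / (1ξ₂) = 3.86 → ξ₁ = 1.93 ξ₂.
Substitute: (1·1.93 + 1) ξ₂ = 597.8 → ξ₂ = 204 mol/min, ξ₁ = 393.8 mol/min.
Outlet amounts (n = n₀ + Σ ν·ξ):
  V: 750.1 − 1(393.8) − 1(204) = 152.3
  P: 0 + 2(393.8) = 787.6
  Q: 0 + 1(204) = 204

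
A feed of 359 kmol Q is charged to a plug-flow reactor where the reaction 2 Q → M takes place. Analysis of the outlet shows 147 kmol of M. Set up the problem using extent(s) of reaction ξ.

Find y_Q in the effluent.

0.307

For M: n = n₀ + 1ξ → 147 = 0 + 1ξ, giving ξ = 147 kmol.
Outlet amounts (n = n₀ + ν ξ):
  Q: 359 − 2(147) = 65
  M: 0 + 1(147) = 147
Total out = 212 kmol; y_Q = 65 / 212 = 0.3066.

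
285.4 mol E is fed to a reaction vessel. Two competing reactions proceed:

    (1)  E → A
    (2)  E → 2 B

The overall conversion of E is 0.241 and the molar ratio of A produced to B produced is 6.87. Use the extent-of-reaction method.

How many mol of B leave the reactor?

Conversion of E: E consumed = 0.241 × 285.4 = 68.78 mol = 1ξ₁ + 1ξ₂.
Selectivity: 1ξ₁ / (2ξ₂) = 6.87 → ξ₁ = 13.74 ξ₂.
Substitute: (1·13.74 + 1) ξ₂ = 68.78 → ξ₂ = 4.666 mol, ξ₁ = 64.12 mol.
Outlet amounts (n = n₀ + Σ ν·ξ):
  E: 285.4 − 1(64.12) − 1(4.666) = 216.6
  A: 0 + 1(64.12) = 64.12
  B: 0 + 2(4.666) = 9.333

9.33 mol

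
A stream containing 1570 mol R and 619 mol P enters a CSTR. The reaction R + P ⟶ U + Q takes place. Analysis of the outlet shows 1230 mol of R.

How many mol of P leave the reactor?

For R: n = n₀ − 1ξ → 1230 = 1570 − 1ξ, giving ξ = 340 mol.
Outlet amounts (n = n₀ + ν ξ):
  R: 1570 − 1(340) = 1230
  P: 619 − 1(340) = 279
  U: 0 + 1(340) = 340
  Q: 0 + 1(340) = 340

279 mol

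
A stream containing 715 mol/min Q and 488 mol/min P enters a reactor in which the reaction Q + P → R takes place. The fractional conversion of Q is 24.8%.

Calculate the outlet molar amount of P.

311 mol/min

Q reacted = 0.248 × 715 = 177.3 mol/min; ν_Q = −1, so ξ = 177.3/1 = 177.3 mol/min.
Outlet amounts (n = n₀ + ν ξ):
  Q: 715 − 1(177.3) = 537.7
  P: 488 − 1(177.3) = 310.7
  R: 0 + 1(177.3) = 177.3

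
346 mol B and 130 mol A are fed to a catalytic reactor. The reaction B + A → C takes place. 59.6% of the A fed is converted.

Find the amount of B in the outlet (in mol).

269 mol

A reacted = 0.596 × 130 = 77.48 mol; ν_A = −1, so ξ = 77.48/1 = 77.48 mol.
Outlet amounts (n = n₀ + ν ξ):
  B: 346 − 1(77.48) = 268.5
  A: 130 − 1(77.48) = 52.52
  C: 0 + 1(77.48) = 77.48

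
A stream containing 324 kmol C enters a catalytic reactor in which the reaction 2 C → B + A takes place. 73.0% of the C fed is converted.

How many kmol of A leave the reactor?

C reacted = 0.73 × 324 = 236.5 kmol; ν_C = −2, so ξ = 236.5/2 = 118.3 kmol.
Outlet amounts (n = n₀ + ν ξ):
  C: 324 − 2(118.3) = 87.48
  B: 0 + 1(118.3) = 118.3
  A: 0 + 1(118.3) = 118.3

118 kmol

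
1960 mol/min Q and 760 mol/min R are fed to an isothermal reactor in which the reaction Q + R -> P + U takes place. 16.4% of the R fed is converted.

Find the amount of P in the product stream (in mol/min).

125 mol/min

R reacted = 0.164 × 760 = 124.6 mol/min; ν_R = −1, so ξ = 124.6/1 = 124.6 mol/min.
Outlet amounts (n = n₀ + ν ξ):
  Q: 1960 − 1(124.6) = 1835
  R: 760 − 1(124.6) = 635.4
  P: 0 + 1(124.6) = 124.6
  U: 0 + 1(124.6) = 124.6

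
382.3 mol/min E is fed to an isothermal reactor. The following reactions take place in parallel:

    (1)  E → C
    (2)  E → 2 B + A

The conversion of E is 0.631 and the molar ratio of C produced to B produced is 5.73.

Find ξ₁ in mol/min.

Conversion of E: E consumed = 0.631 × 382.3 = 241.2 mol/min = 1ξ₁ + 1ξ₂.
Selectivity: 1ξ₁ / (2ξ₂) = 5.73 → ξ₁ = 11.46 ξ₂.
Substitute: (1·11.46 + 1) ξ₂ = 241.2 → ξ₂ = 19.36 mol/min, ξ₁ = 221.9 mol/min.
Outlet amounts (n = n₀ + Σ ν·ξ):
  E: 382.3 − 1(221.9) − 1(19.36) = 141.1
  C: 0 + 1(221.9) = 221.9
  B: 0 + 2(19.36) = 38.72
  A: 0 + 1(19.36) = 19.36

ξ₁ = 222 mol/min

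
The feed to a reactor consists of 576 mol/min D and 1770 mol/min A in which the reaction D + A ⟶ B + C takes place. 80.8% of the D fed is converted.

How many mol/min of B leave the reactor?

D reacted = 0.808 × 576 = 465.4 mol/min; ν_D = −1, so ξ = 465.4/1 = 465.4 mol/min.
Outlet amounts (n = n₀ + ν ξ):
  D: 576 − 1(465.4) = 110.6
  A: 1770 − 1(465.4) = 1305
  B: 0 + 1(465.4) = 465.4
  C: 0 + 1(465.4) = 465.4

465 mol/min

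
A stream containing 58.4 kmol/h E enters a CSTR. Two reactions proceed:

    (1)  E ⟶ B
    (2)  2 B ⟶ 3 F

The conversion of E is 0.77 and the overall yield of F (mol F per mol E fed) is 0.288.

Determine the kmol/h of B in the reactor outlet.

33.8 kmol/h

Conversion of E: E consumed = 1ξ₁ = 0.77 × 58.4 → ξ₁ = 44.97 kmol/h.
Yield of F: 3ξ₂ / 58.4 = 0.288 → ξ₂ = 5.606 kmol/h.
Outlet amounts (n = n₀ + Σ ν·ξ):
  E: 58.4 − 1(44.97) = 13.43
  B: 0 + 1(44.97) − 2(5.606) = 33.76
  F: 0 + 3(5.606) = 16.82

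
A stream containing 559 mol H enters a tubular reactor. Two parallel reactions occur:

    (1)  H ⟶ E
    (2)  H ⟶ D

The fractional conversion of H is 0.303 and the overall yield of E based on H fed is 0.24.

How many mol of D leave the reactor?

Yield of E: 1ξ₁ / 559 = 0.24 → ξ₁ = 134.2 mol.
Conversion of H: 1ξ₁ + 1ξ₂ = 0.303 × 559 = 169.4 → ξ₂ = 35.22 mol.
Outlet amounts (n = n₀ + Σ ν·ξ):
  H: 559 − 1(134.2) − 1(35.22) = 389.6
  E: 0 + 1(134.2) = 134.2
  D: 0 + 1(35.22) = 35.22

35.2 mol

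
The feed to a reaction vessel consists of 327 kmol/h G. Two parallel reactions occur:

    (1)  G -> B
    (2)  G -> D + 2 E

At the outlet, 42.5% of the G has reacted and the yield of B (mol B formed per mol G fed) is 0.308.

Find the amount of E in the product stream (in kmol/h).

76.5 kmol/h

Yield of B: 1ξ₁ / 327 = 0.308 → ξ₁ = 100.7 kmol/h.
Conversion of G: 1ξ₁ + 1ξ₂ = 0.425 × 327 = 139 → ξ₂ = 38.26 kmol/h.
Outlet amounts (n = n₀ + Σ ν·ξ):
  G: 327 − 1(100.7) − 1(38.26) = 188
  B: 0 + 1(100.7) = 100.7
  D: 0 + 1(38.26) = 38.26
  E: 0 + 2(38.26) = 76.52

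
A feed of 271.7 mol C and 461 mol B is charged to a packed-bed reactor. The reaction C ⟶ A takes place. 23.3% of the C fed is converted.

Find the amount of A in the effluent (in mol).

63.3 mol

C reacted = 0.233 × 271.7 = 63.31 mol; ν_C = −1, so ξ = 63.31/1 = 63.31 mol.
Outlet amounts (n = n₀ + ν ξ):
  C: 271.7 − 1(63.31) = 208.4
  A: 0 + 1(63.31) = 63.31
  B: 461 (inert)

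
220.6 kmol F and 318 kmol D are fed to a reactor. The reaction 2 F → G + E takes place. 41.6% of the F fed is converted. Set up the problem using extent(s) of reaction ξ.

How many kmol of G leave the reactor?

45.9 kmol

F reacted = 0.416 × 220.6 = 91.77 kmol; ν_F = −2, so ξ = 91.77/2 = 45.88 kmol.
Outlet amounts (n = n₀ + ν ξ):
  F: 220.6 − 2(45.88) = 128.8
  G: 0 + 1(45.88) = 45.88
  E: 0 + 1(45.88) = 45.88
  D: 318 (inert)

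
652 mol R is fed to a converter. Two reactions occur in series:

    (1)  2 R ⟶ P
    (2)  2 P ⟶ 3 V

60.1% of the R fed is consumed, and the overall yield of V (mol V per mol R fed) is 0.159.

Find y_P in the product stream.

0.258

Conversion of R: R consumed = 2ξ₁ = 0.601 × 652 → ξ₁ = 195.9 mol.
Yield of V: 3ξ₂ / 652 = 0.159 → ξ₂ = 34.56 mol.
Outlet amounts (n = n₀ + Σ ν·ξ):
  R: 652 − 2(195.9) = 260.1
  P: 0 + 1(195.9) − 2(34.56) = 126.8
  V: 0 + 3(34.56) = 103.7
Total out = 490.6 mol; y_P = 126.8 / 490.6 = 0.2585.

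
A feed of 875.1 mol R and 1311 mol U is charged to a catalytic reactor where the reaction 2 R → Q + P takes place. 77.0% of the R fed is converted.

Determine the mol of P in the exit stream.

337 mol

R reacted = 0.77 × 875.1 = 673.8 mol; ν_R = −2, so ξ = 673.8/2 = 336.9 mol.
Outlet amounts (n = n₀ + ν ξ):
  R: 875.1 − 2(336.9) = 201.3
  Q: 0 + 1(336.9) = 336.9
  P: 0 + 1(336.9) = 336.9
  U: 1311 (inert)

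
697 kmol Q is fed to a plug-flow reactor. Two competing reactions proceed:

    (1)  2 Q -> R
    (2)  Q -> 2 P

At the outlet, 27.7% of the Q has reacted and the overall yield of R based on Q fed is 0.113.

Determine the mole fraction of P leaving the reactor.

0.109

Yield of R: 1ξ₁ / 697 = 0.113 → ξ₁ = 78.76 kmol.
Conversion of Q: 2ξ₁ + 1ξ₂ = 0.277 × 697 = 193.1 → ξ₂ = 35.55 kmol.
Outlet amounts (n = n₀ + Σ ν·ξ):
  Q: 697 − 2(78.76) − 1(35.55) = 503.9
  R: 0 + 1(78.76) = 78.76
  P: 0 + 2(35.55) = 71.09
Total out = 653.8 kmol; y_P = 71.09 / 653.8 = 0.1087.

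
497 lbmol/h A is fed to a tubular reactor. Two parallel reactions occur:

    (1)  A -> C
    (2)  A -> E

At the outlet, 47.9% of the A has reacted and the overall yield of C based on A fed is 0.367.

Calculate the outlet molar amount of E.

55.7 lbmol/h

Yield of C: 1ξ₁ / 497 = 0.367 → ξ₁ = 182.4 lbmol/h.
Conversion of A: 1ξ₁ + 1ξ₂ = 0.479 × 497 = 238.1 → ξ₂ = 55.66 lbmol/h.
Outlet amounts (n = n₀ + Σ ν·ξ):
  A: 497 − 1(182.4) − 1(55.66) = 258.9
  C: 0 + 1(182.4) = 182.4
  E: 0 + 1(55.66) = 55.66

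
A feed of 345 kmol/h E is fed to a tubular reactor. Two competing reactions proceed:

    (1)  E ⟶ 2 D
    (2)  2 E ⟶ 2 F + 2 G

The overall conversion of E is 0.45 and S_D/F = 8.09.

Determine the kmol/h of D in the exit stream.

Conversion of E: E consumed = 0.45 × 345 = 155.2 kmol/h = 1ξ₁ + 2ξ₂.
Selectivity: 2ξ₁ / (2ξ₂) = 8.09 → ξ₁ = 8.09 ξ₂.
Substitute: (1·8.09 + 2) ξ₂ = 155.2 → ξ₂ = 15.39 kmol/h, ξ₁ = 124.5 kmol/h.
Outlet amounts (n = n₀ + Σ ν·ξ):
  E: 345 − 1(124.5) − 2(15.39) = 189.8
  D: 0 + 2(124.5) = 249
  F: 0 + 2(15.39) = 30.77
  G: 0 + 2(15.39) = 30.77

249 kmol/h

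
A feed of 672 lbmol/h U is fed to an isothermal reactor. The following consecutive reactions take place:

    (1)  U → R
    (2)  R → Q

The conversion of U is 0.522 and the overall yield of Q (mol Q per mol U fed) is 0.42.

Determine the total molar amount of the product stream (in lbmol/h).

Conversion of U: U consumed = 1ξ₁ = 0.522 × 672 → ξ₁ = 350.8 lbmol/h.
Yield of Q: 1ξ₂ / 672 = 0.42 → ξ₂ = 282.2 lbmol/h.
Outlet amounts (n = n₀ + Σ ν·ξ):
  U: 672 − 1(350.8) = 321.2
  R: 0 + 1(350.8) − 1(282.2) = 68.54
  Q: 0 + 1(282.2) = 282.2
Total out = 321.2 + 68.54 + 282.2 = 672 lbmol/h.

672 lbmol/h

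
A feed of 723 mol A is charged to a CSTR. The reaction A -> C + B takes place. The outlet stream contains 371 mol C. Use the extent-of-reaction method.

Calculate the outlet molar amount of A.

352 mol

For C: n = n₀ + 1ξ → 371 = 0 + 1ξ, giving ξ = 371 mol.
Outlet amounts (n = n₀ + ν ξ):
  A: 723 − 1(371) = 352
  C: 0 + 1(371) = 371
  B: 0 + 1(371) = 371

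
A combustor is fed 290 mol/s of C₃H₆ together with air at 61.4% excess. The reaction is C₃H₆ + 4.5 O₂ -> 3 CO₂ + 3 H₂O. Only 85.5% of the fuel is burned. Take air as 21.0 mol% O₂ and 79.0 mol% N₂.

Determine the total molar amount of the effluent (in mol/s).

Stoichiometric O₂ = 4.5 × 290 = 1305 mol/s; O₂ fed = 1305 × 1.614 = 2106 mol/s.
N₂ fed = 2106 × 79/21 = 7924 mol/s.
Fuel reacted = 0.855 × 290 → ξ = 247.9 mol/s.
Outlet (n = n₀ + ν ξ):
  C₃H₆: 290 − 1(247.9) = 42.05
  O₂: 2106 − 4.5(247.9) = 990.5
  N₂: 7924 (inert)
  CO₂: 0 + 3(247.9) = 743.8
  H₂O: 0 + 3(247.9) = 743.8
Total out = 42.05 + 990.5 + 7924 + 743.8 + 743.8 = 10440 mol/s.

10400 mol/s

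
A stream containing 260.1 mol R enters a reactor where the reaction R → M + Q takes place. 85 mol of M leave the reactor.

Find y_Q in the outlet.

For M: n = n₀ + 1ξ → 85 = 0 + 1ξ, giving ξ = 85 mol.
Outlet amounts (n = n₀ + ν ξ):
  R: 260.1 − 1(85) = 175.1
  M: 0 + 1(85) = 85
  Q: 0 + 1(85) = 85
Total out = 345.1 mol; y_Q = 85 / 345.1 = 0.2463.

0.246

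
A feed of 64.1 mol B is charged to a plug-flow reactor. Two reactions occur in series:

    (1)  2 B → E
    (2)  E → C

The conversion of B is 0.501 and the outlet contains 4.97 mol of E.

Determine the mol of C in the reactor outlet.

11.1 mol

Conversion of B: B consumed = 2ξ₁ = 0.501 × 64.1 → ξ₁ = 16.06 mol.
E balance: n_E = 0 + 1ξ₁ − 1ξ₂ = 4.97 → ξ₂ = (1·16.06 − 4.97)/1 = 11.09 mol.
Outlet amounts (n = n₀ + Σ ν·ξ):
  B: 64.1 − 2(16.06) = 31.99
  E: 0 + 1(16.06) − 1(11.09) = 4.97
  C: 0 + 1(11.09) = 11.09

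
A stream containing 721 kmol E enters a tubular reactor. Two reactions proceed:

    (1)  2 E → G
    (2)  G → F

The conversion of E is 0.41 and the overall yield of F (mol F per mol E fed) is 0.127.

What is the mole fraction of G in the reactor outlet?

Conversion of E: E consumed = 2ξ₁ = 0.41 × 721 → ξ₁ = 147.8 kmol.
Yield of F: 1ξ₂ / 721 = 0.127 → ξ₂ = 91.57 kmol.
Outlet amounts (n = n₀ + Σ ν·ξ):
  E: 721 − 2(147.8) = 425.4
  G: 0 + 1(147.8) − 1(91.57) = 56.24
  F: 0 + 1(91.57) = 91.57
Total out = 573.2 kmol; y_G = 56.24 / 573.2 = 0.09811.

0.0981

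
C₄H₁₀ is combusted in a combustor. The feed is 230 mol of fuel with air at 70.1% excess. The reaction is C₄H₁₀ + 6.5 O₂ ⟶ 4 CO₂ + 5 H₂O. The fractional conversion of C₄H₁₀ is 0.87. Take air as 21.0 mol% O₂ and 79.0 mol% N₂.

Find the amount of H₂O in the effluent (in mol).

Stoichiometric O₂ = 6.5 × 230 = 1495 mol; O₂ fed = 1495 × 1.701 = 2543 mol.
N₂ fed = 2543 × 79/21 = 9567 mol.
Fuel reacted = 0.87 × 230 → ξ = 200.1 mol.
Outlet (n = n₀ + ν ξ):
  C₄H₁₀: 230 − 1(200.1) = 29.9
  O₂: 2543 − 6.5(200.1) = 1242
  N₂: 9567 (inert)
  CO₂: 0 + 4(200.1) = 800.4
  H₂O: 0 + 5(200.1) = 1000

1000 mol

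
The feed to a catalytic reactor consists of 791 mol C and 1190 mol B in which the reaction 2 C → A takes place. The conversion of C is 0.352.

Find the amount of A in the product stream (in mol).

139 mol

C reacted = 0.352 × 791 = 278.4 mol; ν_C = −2, so ξ = 278.4/2 = 139.2 mol.
Outlet amounts (n = n₀ + ν ξ):
  C: 791 − 2(139.2) = 512.6
  A: 0 + 1(139.2) = 139.2
  B: 1190 (inert)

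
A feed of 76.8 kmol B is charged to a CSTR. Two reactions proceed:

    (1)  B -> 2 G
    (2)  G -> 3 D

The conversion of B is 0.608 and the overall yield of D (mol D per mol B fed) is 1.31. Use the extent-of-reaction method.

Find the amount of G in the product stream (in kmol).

Conversion of B: B consumed = 1ξ₁ = 0.608 × 76.8 → ξ₁ = 46.69 kmol.
Yield of D: 3ξ₂ / 76.8 = 1.31 → ξ₂ = 33.54 kmol.
Outlet amounts (n = n₀ + Σ ν·ξ):
  B: 76.8 − 1(46.69) = 30.11
  G: 0 + 2(46.69) − 1(33.54) = 59.85
  D: 0 + 3(33.54) = 100.6

59.9 kmol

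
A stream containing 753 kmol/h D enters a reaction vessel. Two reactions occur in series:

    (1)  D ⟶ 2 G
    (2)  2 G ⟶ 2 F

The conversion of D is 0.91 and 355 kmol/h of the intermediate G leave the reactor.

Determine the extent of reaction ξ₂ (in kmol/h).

ξ₂ = 508 kmol/h

Conversion of D: D consumed = 1ξ₁ = 0.91 × 753 → ξ₁ = 685.2 kmol/h.
G balance: n_G = 0 + 2ξ₁ − 2ξ₂ = 355 → ξ₂ = (2·685.2 − 355)/2 = 507.7 kmol/h.
Outlet amounts (n = n₀ + Σ ν·ξ):
  D: 753 − 1(685.2) = 67.77
  G: 0 + 2(685.2) − 2(507.7) = 355
  F: 0 + 2(507.7) = 1015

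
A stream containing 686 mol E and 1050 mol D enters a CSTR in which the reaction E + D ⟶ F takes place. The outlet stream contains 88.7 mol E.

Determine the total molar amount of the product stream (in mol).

1140 mol

For E: n = n₀ − 1ξ → 88.7 = 686 − 1ξ, giving ξ = 597.3 mol.
Outlet amounts (n = n₀ + ν ξ):
  E: 686 − 1(597.3) = 88.7
  D: 1050 − 1(597.3) = 452.7
  F: 0 + 1(597.3) = 597.3
Total out = 88.7 + 452.7 + 597.3 = 1139 mol.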